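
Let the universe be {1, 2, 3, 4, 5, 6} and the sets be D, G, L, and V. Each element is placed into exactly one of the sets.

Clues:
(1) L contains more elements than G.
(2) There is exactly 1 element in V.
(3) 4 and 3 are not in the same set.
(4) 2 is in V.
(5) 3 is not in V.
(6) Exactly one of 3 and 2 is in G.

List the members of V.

From (4): 2 ∈ V.
From (5): 3 ∉ V.
(2): V already has 1, so the rest are out.
(6) (exactly one): 3 ∈ G.
(3): 4 ∉ G.

V = {2}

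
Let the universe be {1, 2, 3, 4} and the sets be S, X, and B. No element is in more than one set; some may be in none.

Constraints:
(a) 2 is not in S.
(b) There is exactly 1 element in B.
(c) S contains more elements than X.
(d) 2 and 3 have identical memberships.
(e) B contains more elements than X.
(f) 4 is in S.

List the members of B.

From (a): 2 ∉ S.
From (f): 4 ∈ S.
(d): 3 matches 2: 3 ∉ S.
Suppose 1 ∉ B: no assignment then satisfies all the clues, so 1 ∈ B.

B = {1}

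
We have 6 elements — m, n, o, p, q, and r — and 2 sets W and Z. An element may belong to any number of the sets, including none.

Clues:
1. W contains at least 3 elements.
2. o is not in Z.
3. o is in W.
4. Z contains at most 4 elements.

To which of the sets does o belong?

o: W

From (2): o ∉ Z.
From (3): o ∈ W.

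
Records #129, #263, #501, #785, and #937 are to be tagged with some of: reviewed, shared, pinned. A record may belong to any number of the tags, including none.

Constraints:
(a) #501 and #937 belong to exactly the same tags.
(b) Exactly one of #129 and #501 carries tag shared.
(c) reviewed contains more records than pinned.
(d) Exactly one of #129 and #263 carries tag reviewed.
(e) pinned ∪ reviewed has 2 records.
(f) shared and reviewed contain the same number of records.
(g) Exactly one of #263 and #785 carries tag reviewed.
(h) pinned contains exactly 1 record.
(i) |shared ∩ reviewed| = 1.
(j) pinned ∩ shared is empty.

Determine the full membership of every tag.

reviewed = {#129, #785}; shared = {#129, #263}; pinned = {#785}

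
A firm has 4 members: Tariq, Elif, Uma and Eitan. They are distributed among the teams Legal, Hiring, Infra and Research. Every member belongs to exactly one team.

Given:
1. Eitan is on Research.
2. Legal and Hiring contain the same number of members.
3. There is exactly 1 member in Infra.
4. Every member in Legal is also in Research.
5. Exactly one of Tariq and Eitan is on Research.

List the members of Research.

Research = {Eitan, Elif, Uma}

From (1): Eitan ∈ Research.
(5) (exactly one): Tariq ∉ Research.
(4) contrapositive: Tariq ∉ Legal.
Suppose Elif ∉ Research: no assignment then satisfies all the clues, so Elif ∈ Research.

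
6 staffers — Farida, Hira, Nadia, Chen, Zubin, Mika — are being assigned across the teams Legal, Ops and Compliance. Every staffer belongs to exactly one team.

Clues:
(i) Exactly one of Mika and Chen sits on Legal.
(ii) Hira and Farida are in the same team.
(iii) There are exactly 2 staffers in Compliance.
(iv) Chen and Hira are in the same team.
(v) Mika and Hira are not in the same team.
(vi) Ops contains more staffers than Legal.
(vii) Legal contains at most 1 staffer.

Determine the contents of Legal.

Legal = {Mika}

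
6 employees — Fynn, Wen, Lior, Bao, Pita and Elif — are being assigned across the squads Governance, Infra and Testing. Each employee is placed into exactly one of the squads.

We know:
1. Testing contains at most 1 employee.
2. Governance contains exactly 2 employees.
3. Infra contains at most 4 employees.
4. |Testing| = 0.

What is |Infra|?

4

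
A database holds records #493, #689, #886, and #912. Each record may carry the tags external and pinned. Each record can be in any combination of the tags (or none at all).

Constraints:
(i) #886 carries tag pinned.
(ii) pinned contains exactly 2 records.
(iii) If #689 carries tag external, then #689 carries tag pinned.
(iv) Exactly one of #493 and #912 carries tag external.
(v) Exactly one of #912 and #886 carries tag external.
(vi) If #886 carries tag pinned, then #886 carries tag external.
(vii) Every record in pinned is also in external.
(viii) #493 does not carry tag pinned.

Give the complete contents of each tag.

external = {#493, #689, #886}; pinned = {#689, #886}

From (i): #886 ∈ pinned.
From (viii): #493 ∉ pinned.
(vi): #886 ∈ external.
(v) (exactly one): #912 ∉ external.
(vii) contrapositive: #912 ∉ pinned.
(ii): only 2 candidates remain for pinned, so all are in.
(iv) (exactly one): #493 ∈ external.
(vii) with #689 ∈ pinned: #689 ∈ external.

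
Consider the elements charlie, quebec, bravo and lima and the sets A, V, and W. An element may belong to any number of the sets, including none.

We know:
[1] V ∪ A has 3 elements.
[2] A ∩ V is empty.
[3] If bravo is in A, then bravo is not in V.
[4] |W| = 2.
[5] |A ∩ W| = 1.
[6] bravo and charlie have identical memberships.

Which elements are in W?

W = {lima, quebec}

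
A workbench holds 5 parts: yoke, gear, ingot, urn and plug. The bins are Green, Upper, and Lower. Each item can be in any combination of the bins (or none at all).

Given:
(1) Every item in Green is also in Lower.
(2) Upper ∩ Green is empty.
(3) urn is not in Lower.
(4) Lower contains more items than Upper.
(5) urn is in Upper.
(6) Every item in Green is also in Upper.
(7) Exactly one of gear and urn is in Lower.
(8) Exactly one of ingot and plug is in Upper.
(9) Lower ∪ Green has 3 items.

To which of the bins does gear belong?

gear: Lower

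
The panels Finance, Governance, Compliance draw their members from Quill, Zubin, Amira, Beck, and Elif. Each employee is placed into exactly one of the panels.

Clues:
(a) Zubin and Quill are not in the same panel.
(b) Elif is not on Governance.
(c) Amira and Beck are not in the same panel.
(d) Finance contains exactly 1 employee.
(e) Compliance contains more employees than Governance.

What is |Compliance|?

3

From (b): Elif ∉ Governance.
Suppose Elif ∈ Finance: no assignment then satisfies all the clues, so Elif ∉ Finance.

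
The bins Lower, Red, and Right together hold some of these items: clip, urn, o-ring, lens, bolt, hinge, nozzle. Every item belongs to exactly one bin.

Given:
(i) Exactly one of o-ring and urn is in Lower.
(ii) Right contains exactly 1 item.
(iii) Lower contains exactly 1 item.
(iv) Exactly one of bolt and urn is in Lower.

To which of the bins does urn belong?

urn: Lower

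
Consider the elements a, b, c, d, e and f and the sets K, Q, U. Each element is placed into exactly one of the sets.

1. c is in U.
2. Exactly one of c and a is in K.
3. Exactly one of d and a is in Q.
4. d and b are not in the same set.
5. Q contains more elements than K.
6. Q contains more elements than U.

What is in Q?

Q = {d, e, f}

From (1): c ∈ U.
(2) (exactly one): a ∈ K.
(3) (exactly one): d ∈ Q.
(4): b ∉ Q.
Suppose e ∉ Q: no assignment then satisfies all the clues, so e ∈ Q.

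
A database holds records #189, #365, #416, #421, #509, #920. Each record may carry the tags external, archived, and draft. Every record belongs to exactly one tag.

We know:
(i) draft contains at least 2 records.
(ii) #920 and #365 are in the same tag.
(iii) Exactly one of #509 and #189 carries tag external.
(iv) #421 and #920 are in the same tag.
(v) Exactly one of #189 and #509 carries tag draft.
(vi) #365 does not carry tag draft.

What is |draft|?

2

From (vi): #365 ∉ draft.
(ii): #920 matches #365: #920 ∉ draft.
(iv): #421 matches #920: #421 ∉ draft.
Suppose #189 ∈ archived: no assignment then satisfies all the clues, so #189 ∉ archived.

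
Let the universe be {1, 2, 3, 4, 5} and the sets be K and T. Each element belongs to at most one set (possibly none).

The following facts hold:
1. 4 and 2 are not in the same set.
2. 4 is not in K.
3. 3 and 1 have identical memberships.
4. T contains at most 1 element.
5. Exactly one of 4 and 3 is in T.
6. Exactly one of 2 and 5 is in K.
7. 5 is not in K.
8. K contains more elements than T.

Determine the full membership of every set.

K = {1, 2, 3}; T = {4}

From (2): 4 ∉ K.
From (7): 5 ∉ K.
(6) (exactly one): 2 ∈ K.
Suppose 1 ∉ K: no assignment then satisfies all the clues, so 1 ∈ K.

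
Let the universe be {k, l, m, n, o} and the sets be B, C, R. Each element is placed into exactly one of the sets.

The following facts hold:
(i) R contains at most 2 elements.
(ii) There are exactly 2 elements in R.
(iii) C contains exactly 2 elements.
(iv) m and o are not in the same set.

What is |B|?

1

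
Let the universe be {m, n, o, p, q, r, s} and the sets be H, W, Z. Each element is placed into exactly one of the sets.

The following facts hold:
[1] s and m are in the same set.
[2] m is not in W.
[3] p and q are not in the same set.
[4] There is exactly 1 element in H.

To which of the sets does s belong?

s: Z

From (2): m ∉ W.
(1): s matches m: s ∉ W.
Suppose s ∈ H: no assignment then satisfies all the clues, so s ∉ H.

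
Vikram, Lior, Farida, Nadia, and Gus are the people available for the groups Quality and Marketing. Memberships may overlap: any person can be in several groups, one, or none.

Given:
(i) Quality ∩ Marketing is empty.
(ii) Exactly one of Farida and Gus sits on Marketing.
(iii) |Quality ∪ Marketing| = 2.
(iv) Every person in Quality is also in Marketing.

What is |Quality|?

0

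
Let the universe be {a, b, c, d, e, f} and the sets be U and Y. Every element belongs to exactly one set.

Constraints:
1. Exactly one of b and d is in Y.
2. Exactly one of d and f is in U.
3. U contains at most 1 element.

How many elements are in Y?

5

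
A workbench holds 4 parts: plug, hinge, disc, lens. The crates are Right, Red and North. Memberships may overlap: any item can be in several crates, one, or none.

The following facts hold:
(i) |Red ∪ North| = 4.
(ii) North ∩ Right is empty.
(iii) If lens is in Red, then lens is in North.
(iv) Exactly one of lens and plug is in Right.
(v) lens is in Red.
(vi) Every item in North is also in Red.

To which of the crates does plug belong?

plug: Red, Right

From (v): lens ∈ Red.
(iii): lens ∈ North.
(ii) (disjoint): lens ∉ Right.
(iv) (exactly one): plug ∈ Right.
(ii) (disjoint): plug ∉ North.
Suppose plug ∉ Red: no assignment then satisfies all the clues, so plug ∈ Red.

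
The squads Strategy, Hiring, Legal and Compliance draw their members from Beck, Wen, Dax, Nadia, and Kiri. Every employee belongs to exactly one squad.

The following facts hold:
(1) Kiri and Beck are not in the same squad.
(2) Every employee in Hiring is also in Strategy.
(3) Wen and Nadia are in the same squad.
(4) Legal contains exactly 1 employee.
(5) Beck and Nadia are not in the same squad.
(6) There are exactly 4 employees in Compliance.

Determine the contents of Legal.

Legal = {Beck}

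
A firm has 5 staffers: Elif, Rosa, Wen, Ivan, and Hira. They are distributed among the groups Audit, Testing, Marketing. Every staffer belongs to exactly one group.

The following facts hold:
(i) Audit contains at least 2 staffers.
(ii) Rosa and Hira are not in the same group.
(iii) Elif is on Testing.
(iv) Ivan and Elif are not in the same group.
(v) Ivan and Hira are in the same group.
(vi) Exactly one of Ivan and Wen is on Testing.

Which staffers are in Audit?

Audit = {Hira, Ivan}

From (iii): Elif ∈ Testing.
(iv): Ivan ∉ Testing.
(v): Hira matches Ivan: Hira ∉ Testing.
(vi) (exactly one): Wen ∈ Testing.
Suppose Rosa ∈ Audit: no assignment then satisfies all the clues, so Rosa ∉ Audit.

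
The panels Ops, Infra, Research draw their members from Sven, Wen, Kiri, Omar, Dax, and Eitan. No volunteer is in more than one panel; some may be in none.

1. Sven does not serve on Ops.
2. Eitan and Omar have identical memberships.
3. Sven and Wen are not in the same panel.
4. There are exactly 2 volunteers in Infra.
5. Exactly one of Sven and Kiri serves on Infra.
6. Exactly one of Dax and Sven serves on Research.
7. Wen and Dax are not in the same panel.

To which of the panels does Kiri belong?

Kiri: Infra

From (1): Sven ∉ Ops.
Suppose Kiri ∈ Ops: no assignment then satisfies all the clues, so Kiri ∉ Ops.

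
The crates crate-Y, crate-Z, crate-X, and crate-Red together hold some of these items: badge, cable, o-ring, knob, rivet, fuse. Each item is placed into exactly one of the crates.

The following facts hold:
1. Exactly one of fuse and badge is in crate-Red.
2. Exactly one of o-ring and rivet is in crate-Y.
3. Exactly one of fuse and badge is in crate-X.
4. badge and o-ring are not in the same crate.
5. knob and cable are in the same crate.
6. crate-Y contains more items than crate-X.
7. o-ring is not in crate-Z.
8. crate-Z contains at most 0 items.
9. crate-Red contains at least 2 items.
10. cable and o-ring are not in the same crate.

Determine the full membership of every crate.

crate-Y = {cable, knob, rivet}; crate-Z = {}; crate-X = {badge}; crate-Red = {fuse, o-ring}

From (7): o-ring ∉ crate-Z.
(8): crate-Z already has 0, so the rest are out.
Suppose badge ∈ crate-Y: no assignment then satisfies all the clues, so badge ∉ crate-Y.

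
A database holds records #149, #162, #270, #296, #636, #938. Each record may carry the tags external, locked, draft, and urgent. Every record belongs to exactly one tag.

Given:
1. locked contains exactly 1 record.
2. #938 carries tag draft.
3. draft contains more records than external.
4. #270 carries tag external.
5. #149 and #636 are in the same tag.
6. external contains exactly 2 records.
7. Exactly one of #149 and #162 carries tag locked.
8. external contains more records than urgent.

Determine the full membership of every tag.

external = {#270, #296}; locked = {#162}; draft = {#149, #636, #938}; urgent = {}

From (2): #938 ∈ draft.
From (4): #270 ∈ external.
Suppose #149 ∈ external: no assignment then satisfies all the clues, so #149 ∉ external.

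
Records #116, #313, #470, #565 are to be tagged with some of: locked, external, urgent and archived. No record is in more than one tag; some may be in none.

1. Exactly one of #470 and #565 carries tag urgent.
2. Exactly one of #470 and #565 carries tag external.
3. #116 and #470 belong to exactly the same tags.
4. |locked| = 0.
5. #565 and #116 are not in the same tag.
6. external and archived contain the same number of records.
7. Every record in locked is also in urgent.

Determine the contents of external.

external = {#565}

(4): locked already has 0, so the rest are out.
Suppose #116 ∈ external: no assignment then satisfies all the clues, so #116 ∉ external.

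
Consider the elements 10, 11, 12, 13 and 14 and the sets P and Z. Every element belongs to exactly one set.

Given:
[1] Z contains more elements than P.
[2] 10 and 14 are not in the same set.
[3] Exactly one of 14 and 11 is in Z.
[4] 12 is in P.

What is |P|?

2

From (4): 12 ∈ P.
Suppose 10 ∈ P: no assignment then satisfies all the clues, so 10 ∉ P.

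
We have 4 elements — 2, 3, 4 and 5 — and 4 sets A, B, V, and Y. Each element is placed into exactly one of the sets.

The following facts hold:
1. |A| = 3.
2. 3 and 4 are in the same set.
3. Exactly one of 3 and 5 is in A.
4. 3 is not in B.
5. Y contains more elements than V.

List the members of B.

B = {}

From (4): 3 ∉ B.
(2): 4 matches 3: 4 ∉ B.
Suppose 2 ∈ B: no assignment then satisfies all the clues, so 2 ∉ B.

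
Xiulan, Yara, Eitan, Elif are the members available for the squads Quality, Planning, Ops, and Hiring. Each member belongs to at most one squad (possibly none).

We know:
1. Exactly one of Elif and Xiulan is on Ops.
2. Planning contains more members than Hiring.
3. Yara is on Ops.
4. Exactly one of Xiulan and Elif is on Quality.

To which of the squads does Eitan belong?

Eitan: Planning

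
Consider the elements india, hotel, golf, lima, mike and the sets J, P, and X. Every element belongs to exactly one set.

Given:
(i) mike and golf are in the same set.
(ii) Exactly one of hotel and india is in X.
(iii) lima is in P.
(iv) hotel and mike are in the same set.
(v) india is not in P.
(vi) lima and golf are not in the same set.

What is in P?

P = {lima}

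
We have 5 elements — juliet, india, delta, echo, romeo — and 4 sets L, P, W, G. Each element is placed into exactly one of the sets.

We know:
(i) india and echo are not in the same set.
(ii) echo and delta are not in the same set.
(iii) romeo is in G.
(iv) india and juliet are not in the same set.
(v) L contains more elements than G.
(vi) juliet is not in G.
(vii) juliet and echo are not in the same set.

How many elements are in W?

1

From (iii): romeo ∈ G.
From (vi): juliet ∉ G.
Suppose india ∈ G: no assignment then satisfies all the clues, so india ∉ G.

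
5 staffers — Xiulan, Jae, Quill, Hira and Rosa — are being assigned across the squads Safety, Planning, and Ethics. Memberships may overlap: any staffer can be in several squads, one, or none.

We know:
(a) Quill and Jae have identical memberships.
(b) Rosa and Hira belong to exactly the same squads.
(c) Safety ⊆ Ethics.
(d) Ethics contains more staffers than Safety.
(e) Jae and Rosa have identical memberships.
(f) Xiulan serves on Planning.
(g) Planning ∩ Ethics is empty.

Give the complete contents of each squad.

Safety = {}; Planning = {Xiulan}; Ethics = {Hira, Jae, Quill, Rosa}

From (f): Xiulan ∈ Planning.
(g) (disjoint): Xiulan ∉ Ethics.
(c) contrapositive: Xiulan ∉ Safety.
Suppose Jae ∈ Safety: no assignment then satisfies all the clues, so Jae ∉ Safety.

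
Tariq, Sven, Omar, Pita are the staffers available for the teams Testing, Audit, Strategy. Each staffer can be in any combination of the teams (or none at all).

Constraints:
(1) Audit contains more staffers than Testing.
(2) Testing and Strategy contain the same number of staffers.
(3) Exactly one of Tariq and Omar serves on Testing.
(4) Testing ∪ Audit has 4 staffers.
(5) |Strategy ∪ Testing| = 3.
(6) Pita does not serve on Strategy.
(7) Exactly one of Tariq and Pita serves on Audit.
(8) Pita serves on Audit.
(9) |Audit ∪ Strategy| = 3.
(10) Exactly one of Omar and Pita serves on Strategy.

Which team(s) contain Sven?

From (6): Pita ∉ Strategy.
From (8): Pita ∈ Audit.
(7) (exactly one): Tariq ∉ Audit.
(10) (exactly one): Omar ∈ Strategy.
Suppose Sven ∉ Testing: no assignment then satisfies all the clues, so Sven ∈ Testing.

Sven: Audit, Strategy, Testing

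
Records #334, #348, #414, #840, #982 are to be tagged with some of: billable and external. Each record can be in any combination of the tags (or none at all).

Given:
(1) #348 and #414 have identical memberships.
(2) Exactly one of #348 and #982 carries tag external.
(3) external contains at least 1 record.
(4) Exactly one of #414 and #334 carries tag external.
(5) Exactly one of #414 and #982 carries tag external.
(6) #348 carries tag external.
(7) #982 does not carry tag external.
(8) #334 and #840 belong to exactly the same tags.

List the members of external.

From (6): #348 ∈ external.
From (7): #982 ∉ external.
(1): #414 matches #348: #414 ∈ external.
(4) (exactly one): #334 ∉ external.
(8): #840 matches #334: #840 ∉ external.

external = {#348, #414}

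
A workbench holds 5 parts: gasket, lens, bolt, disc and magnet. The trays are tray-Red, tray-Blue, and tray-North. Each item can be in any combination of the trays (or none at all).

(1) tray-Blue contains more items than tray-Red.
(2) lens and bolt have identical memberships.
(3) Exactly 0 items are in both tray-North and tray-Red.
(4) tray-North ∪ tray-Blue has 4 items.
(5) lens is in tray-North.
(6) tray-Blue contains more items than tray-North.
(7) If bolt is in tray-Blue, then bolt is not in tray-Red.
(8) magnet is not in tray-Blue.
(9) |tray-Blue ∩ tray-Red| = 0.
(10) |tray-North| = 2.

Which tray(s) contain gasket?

gasket: tray-Blue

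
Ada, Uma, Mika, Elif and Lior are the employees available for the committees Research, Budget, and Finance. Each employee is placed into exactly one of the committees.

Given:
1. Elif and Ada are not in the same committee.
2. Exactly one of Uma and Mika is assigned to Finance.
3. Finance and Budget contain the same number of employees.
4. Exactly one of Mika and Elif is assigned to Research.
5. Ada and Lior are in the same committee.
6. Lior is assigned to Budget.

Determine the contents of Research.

Research = {Mika}

From (6): Lior ∈ Budget.
(5): Ada matches Lior: Ada ∉ Research.
(5): Ada matches Lior: Ada ∈ Budget.
(1): Elif ∉ Budget.
Suppose Uma ∈ Research: no assignment then satisfies all the clues, so Uma ∉ Research.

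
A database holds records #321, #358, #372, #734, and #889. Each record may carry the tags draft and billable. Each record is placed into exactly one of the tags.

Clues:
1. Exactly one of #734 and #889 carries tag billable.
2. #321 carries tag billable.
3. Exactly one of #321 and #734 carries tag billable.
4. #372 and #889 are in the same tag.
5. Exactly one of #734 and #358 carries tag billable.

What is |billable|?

4

From (2): #321 ∈ billable.
(3) (exactly one): #734 ∉ billable.
(5) (exactly one): #358 ∈ billable.
Only one tag left: #734 ∈ draft.
(1) (exactly one): #889 ∈ billable.
(4): #372 matches #889: #372 ∉ draft.
(4): #372 matches #889: #372 ∈ billable.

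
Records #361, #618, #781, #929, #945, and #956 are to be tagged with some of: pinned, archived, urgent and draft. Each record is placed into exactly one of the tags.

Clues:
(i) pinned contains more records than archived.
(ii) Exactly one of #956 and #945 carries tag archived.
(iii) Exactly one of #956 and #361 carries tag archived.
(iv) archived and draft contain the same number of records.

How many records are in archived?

1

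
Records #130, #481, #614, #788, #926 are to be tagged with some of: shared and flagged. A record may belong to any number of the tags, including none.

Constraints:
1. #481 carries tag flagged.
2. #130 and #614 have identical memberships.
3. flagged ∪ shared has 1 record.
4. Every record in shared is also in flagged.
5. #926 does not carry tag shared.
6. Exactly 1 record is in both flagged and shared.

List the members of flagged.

flagged = {#481}

From (1): #481 ∈ flagged.
From (5): #926 ∉ shared.
Suppose #130 ∈ flagged: no assignment then satisfies all the clues, so #130 ∉ flagged.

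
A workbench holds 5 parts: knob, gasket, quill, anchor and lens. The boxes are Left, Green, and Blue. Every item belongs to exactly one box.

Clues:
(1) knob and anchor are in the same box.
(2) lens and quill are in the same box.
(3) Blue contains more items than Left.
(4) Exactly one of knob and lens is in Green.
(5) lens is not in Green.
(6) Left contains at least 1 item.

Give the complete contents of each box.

Left = {gasket}; Green = {anchor, knob}; Blue = {lens, quill}

From (5): lens ∉ Green.
(2): quill matches lens: quill ∉ Green.
(4) (exactly one): knob ∈ Green.
(1): anchor matches knob: anchor ∉ Left.
(1): anchor matches knob: anchor ∈ Green.
Suppose gasket ∉ Left: no assignment then satisfies all the clues, so gasket ∈ Left.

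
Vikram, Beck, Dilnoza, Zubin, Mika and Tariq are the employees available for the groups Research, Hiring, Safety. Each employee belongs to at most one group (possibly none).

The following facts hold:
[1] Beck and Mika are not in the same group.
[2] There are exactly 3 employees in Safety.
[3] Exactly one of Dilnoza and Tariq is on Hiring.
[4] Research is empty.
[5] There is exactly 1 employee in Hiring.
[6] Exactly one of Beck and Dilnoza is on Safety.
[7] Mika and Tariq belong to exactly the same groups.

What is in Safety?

Safety = {Beck, Vikram, Zubin}

(4): Research already has 0, so the rest are out.
Suppose Vikram ∉ Safety: no assignment then satisfies all the clues, so Vikram ∈ Safety.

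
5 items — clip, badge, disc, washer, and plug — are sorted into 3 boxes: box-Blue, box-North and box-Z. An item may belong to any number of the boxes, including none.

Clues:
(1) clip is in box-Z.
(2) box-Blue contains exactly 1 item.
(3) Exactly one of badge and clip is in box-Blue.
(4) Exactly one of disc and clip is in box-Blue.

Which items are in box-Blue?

box-Blue = {clip}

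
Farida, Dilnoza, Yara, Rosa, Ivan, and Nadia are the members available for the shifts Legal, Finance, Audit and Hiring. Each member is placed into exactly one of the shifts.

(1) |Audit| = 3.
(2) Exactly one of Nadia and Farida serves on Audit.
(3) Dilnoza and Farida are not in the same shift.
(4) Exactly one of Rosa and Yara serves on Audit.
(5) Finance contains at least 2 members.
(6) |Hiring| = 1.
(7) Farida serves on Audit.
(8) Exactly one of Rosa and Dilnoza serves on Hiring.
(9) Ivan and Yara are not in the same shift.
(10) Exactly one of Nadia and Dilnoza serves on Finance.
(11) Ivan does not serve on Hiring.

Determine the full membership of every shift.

Legal = {}; Finance = {Nadia, Yara}; Audit = {Farida, Ivan, Rosa}; Hiring = {Dilnoza}

From (7): Farida ∈ Audit.
From (11): Ivan ∉ Hiring.
(2) (exactly one): Nadia ∉ Audit.
(3): Dilnoza ∉ Audit.
Suppose Dilnoza ∈ Legal: no assignment then satisfies all the clues, so Dilnoza ∉ Legal.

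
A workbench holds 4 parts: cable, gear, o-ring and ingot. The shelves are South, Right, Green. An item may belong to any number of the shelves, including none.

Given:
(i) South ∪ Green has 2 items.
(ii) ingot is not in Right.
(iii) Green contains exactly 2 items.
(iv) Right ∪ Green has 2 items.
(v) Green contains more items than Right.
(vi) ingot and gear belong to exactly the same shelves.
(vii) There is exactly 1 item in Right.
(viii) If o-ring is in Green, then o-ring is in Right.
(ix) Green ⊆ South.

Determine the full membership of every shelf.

South = {cable, o-ring}; Right = {o-ring}; Green = {cable, o-ring}

From (ii): ingot ∉ Right.
(vi): gear matches ingot: gear ∉ Right.
Suppose cable ∉ South: no assignment then satisfies all the clues, so cable ∈ South.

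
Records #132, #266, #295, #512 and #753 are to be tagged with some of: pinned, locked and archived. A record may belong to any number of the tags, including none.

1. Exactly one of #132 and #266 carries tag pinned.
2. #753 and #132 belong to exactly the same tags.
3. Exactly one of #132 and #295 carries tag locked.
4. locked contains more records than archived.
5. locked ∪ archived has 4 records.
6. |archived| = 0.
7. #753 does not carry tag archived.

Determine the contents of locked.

locked = {#132, #266, #512, #753}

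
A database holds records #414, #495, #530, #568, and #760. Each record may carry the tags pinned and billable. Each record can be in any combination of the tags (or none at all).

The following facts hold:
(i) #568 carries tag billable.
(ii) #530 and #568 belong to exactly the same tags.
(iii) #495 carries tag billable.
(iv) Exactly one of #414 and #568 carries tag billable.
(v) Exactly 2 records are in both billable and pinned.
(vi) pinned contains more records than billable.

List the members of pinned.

pinned = {#414, #530, #568, #760}

From (i): #568 ∈ billable.
From (iii): #495 ∈ billable.
(ii): #530 matches #568: #530 ∈ billable.
(iv) (exactly one): #414 ∉ billable.
Suppose #414 ∉ pinned: no assignment then satisfies all the clues, so #414 ∈ pinned.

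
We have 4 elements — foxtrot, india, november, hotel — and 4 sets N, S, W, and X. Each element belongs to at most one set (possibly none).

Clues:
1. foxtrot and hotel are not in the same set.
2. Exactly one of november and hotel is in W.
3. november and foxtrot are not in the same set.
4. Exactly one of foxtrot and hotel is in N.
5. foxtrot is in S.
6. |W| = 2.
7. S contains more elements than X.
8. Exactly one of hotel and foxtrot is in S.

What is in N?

N = {hotel}

From (5): foxtrot ∈ S.
(1): hotel ∉ S.
(3): november ∉ S.
(4) (exactly one): hotel ∈ N.
(6): only 2 candidates remain for W, so all are in.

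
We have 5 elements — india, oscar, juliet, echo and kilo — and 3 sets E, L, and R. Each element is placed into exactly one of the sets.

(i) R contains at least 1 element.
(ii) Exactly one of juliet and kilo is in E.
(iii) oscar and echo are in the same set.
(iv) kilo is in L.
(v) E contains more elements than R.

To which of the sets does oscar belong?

From (iv): kilo ∈ L.
(ii) (exactly one): juliet ∈ E.
Suppose oscar ∉ E: no assignment then satisfies all the clues, so oscar ∈ E.

oscar: E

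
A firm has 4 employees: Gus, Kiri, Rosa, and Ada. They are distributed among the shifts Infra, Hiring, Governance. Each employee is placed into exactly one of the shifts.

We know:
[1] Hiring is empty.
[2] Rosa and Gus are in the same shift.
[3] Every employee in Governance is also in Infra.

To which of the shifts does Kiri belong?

Kiri: Infra

(1): Hiring already has 0, so the rest are out.
Suppose Kiri ∉ Infra: no assignment then satisfies all the clues, so Kiri ∈ Infra.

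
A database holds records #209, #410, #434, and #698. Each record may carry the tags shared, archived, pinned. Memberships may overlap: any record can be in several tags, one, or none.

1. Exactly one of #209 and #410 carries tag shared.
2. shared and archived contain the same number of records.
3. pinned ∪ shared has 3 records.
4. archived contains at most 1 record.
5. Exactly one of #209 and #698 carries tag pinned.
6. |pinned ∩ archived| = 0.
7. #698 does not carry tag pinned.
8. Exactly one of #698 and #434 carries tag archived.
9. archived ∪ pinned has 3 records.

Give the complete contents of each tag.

shared = {#410}; archived = {#698}; pinned = {#209, #434}

From (7): #698 ∉ pinned.
(5) (exactly one): #209 ∈ pinned.
Suppose #209 ∈ shared: no assignment then satisfies all the clues, so #209 ∉ shared.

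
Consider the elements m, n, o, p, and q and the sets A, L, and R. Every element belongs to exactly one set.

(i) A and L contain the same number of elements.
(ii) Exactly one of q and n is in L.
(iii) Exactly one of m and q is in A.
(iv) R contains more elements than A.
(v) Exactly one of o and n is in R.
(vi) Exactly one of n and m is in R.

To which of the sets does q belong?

q: A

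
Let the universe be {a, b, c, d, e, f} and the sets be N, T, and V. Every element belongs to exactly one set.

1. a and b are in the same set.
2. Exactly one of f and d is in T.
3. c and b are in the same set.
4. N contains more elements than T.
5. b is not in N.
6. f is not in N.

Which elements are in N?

N = {d, e}

From (5): b ∉ N.
From (6): f ∉ N.
(1): a matches b: a ∉ N.
(3): c matches b: c ∉ N.
Suppose d ∉ N: no assignment then satisfies all the clues, so d ∈ N.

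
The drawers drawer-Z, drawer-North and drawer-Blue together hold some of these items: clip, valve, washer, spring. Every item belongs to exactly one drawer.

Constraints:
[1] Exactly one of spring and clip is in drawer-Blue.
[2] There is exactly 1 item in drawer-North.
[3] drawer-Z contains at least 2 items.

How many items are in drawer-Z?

2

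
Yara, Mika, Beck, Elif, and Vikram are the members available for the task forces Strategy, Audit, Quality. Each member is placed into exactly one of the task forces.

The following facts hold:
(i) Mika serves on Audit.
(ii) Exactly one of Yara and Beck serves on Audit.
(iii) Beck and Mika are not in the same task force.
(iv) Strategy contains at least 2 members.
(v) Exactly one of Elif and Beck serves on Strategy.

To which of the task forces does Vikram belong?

Vikram: Strategy

From (i): Mika ∈ Audit.
(iii): Beck ∉ Audit.
(ii) (exactly one): Yara ∈ Audit.
Suppose Vikram ∉ Strategy: no assignment then satisfies all the clues, so Vikram ∈ Strategy.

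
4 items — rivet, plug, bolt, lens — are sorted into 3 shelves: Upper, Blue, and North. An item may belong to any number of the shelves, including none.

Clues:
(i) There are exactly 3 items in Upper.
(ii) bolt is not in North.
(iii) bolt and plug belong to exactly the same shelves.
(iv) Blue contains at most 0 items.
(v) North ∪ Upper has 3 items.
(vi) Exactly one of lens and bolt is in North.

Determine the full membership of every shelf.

Upper = {bolt, lens, plug}; Blue = {}; North = {lens}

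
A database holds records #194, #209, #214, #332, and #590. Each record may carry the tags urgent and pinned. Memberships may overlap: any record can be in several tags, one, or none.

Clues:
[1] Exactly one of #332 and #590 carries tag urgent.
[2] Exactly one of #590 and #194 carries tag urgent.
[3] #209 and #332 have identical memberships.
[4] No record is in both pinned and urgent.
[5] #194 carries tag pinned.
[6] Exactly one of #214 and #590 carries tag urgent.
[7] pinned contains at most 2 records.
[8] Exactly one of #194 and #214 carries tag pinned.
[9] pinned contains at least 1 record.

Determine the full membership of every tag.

urgent = {#590}; pinned = {#194}

From (5): #194 ∈ pinned.
(4) (disjoint): #194 ∉ urgent.
(8) (exactly one): #214 ∉ pinned.
(2) (exactly one): #590 ∈ urgent.
(4) (disjoint): #590 ∉ pinned.
(6) (exactly one): #214 ∉ urgent.
(1) (exactly one): #332 ∉ urgent.
(3): #209 matches #332: #209 ∉ urgent.
Suppose #209 ∈ pinned: no assignment then satisfies all the clues, so #209 ∉ pinned.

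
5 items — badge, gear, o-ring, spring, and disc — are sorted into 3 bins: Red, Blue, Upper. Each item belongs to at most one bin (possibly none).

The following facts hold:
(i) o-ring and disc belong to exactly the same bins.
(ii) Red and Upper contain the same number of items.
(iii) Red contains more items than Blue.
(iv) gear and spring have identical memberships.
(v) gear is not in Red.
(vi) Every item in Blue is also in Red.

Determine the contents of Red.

Red = {disc, o-ring}

From (v): gear ∉ Red.
(iv): spring matches gear: spring ∉ Red.
(vi) contrapositive: gear ∉ Blue.
(vi) contrapositive: spring ∉ Blue.
Suppose badge ∈ Red: no assignment then satisfies all the clues, so badge ∉ Red.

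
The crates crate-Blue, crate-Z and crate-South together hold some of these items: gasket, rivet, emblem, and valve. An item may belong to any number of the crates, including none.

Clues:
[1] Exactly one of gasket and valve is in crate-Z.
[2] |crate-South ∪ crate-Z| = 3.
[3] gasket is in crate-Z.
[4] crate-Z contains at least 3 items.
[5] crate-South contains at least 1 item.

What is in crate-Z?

crate-Z = {emblem, gasket, rivet}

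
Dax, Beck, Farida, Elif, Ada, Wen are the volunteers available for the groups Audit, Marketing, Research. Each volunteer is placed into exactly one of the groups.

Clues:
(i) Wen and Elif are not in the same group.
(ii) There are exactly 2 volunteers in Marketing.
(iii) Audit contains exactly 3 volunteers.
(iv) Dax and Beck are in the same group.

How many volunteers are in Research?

1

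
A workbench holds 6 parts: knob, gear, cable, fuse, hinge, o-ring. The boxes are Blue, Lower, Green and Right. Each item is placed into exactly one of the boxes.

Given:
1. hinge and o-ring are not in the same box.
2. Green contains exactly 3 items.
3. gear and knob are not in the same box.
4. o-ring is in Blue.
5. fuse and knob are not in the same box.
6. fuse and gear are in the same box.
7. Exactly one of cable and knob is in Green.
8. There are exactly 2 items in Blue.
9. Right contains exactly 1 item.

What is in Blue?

Blue = {knob, o-ring}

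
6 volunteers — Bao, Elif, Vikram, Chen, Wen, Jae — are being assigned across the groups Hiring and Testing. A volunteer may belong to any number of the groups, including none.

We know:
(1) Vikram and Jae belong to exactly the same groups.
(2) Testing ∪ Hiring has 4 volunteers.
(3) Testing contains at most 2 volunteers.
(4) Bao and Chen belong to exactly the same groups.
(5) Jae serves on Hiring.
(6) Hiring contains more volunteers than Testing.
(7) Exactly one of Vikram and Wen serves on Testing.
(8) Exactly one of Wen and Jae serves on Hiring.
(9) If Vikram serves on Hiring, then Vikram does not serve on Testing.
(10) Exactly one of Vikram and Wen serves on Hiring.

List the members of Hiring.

Hiring = {Elif, Jae, Vikram}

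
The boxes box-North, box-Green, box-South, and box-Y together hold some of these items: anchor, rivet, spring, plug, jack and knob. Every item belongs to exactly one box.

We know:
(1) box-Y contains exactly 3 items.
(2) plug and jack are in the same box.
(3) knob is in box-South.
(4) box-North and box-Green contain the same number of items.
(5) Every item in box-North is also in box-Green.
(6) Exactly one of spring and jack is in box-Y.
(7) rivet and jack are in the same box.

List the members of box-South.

box-South = {anchor, knob, spring}

From (3): knob ∈ box-South.
Suppose anchor ∉ box-South: no assignment then satisfies all the clues, so anchor ∈ box-South.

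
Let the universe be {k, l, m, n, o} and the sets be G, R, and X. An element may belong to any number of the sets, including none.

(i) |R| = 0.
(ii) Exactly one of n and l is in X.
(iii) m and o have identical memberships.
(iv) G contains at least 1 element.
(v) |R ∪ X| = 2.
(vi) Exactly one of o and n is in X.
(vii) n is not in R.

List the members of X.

X = {k, n}

From (vii): n ∉ R.
(i): R already has 0, so the rest are out.
Suppose k ∉ X: no assignment then satisfies all the clues, so k ∈ X.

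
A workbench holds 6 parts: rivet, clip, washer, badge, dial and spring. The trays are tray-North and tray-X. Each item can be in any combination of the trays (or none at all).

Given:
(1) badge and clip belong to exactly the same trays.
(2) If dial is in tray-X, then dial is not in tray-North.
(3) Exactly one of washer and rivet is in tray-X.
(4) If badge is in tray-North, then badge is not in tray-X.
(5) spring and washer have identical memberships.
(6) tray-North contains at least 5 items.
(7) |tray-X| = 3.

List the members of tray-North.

tray-North = {badge, clip, rivet, spring, washer}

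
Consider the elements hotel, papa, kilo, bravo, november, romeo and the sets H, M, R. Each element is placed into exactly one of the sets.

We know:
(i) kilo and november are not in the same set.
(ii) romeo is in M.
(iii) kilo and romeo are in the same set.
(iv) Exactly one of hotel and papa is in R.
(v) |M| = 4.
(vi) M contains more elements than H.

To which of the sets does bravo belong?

bravo: M

From (ii): romeo ∈ M.
(iii): kilo matches romeo: kilo ∉ H.
(iii): kilo matches romeo: kilo ∈ M.
(i): november ∉ M.
Suppose bravo ∈ H: no assignment then satisfies all the clues, so bravo ∉ H.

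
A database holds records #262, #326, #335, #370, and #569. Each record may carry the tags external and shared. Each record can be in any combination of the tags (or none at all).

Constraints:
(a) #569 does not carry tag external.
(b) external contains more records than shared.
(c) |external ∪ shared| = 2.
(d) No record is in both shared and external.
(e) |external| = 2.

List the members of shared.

shared = {}

From (a): #569 ∉ external.
Suppose #262 ∈ shared: no assignment then satisfies all the clues, so #262 ∉ shared.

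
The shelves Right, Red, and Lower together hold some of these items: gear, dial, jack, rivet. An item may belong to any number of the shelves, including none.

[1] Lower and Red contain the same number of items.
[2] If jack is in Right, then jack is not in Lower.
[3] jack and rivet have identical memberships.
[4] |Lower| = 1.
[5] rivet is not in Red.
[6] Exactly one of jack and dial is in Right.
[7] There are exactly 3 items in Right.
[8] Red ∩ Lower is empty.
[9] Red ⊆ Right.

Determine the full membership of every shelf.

Right = {gear, jack, rivet}; Red = {gear}; Lower = {dial}

From (5): rivet ∉ Red.
(3): jack matches rivet: jack ∉ Red.
Suppose gear ∉ Right: no assignment then satisfies all the clues, so gear ∈ Right.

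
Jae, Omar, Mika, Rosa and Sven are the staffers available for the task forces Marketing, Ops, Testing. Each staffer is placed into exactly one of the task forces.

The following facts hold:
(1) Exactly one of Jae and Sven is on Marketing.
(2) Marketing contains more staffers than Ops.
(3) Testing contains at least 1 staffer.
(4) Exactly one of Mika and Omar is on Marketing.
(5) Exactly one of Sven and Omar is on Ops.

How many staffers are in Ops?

1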